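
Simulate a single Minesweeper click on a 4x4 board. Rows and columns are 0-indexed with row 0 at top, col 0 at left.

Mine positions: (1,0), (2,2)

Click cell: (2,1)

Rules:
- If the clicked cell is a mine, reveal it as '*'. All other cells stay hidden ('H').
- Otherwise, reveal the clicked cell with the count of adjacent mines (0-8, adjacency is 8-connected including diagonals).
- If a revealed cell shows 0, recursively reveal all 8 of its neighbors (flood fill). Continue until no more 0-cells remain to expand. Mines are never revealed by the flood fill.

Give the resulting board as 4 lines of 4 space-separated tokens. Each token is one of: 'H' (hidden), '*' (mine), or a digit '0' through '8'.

H H H H
H H H H
H 2 H H
H H H H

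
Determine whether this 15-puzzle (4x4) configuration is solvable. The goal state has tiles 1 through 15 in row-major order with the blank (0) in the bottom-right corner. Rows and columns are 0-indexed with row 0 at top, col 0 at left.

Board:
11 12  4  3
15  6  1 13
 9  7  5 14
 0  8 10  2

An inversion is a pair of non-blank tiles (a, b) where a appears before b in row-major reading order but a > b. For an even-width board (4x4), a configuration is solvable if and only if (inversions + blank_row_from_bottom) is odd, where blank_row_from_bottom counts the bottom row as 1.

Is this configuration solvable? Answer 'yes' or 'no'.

Answer: yes

Derivation:
Inversions: 56
Blank is in row 3 (0-indexed from top), which is row 1 counting from the bottom (bottom = 1).
56 + 1 = 57, which is odd, so the puzzle is solvable.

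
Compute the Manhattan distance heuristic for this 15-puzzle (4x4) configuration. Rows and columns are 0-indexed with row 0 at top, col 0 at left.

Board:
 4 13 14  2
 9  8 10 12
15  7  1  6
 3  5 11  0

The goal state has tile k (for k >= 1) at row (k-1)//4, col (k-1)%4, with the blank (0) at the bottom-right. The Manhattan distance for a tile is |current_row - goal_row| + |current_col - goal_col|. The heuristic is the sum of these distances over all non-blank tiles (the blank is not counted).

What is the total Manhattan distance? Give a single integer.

Answer: 40

Derivation:
Tile 4: (0,0)->(0,3) = 3
Tile 13: (0,1)->(3,0) = 4
Tile 14: (0,2)->(3,1) = 4
Tile 2: (0,3)->(0,1) = 2
Tile 9: (1,0)->(2,0) = 1
Tile 8: (1,1)->(1,3) = 2
Tile 10: (1,2)->(2,1) = 2
Tile 12: (1,3)->(2,3) = 1
Tile 15: (2,0)->(3,2) = 3
Tile 7: (2,1)->(1,2) = 2
Tile 1: (2,2)->(0,0) = 4
Tile 6: (2,3)->(1,1) = 3
Tile 3: (3,0)->(0,2) = 5
Tile 5: (3,1)->(1,0) = 3
Tile 11: (3,2)->(2,2) = 1
Sum: 3 + 4 + 4 + 2 + 1 + 2 + 2 + 1 + 3 + 2 + 4 + 3 + 5 + 3 + 1 = 40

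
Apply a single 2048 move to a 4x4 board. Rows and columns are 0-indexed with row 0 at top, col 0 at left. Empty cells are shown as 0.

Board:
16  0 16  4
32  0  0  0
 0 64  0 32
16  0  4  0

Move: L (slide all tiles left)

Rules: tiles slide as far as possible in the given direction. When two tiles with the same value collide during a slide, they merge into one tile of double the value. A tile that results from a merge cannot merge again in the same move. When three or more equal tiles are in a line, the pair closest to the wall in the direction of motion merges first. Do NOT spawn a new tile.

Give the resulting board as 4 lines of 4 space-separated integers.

Slide left:
row 0: [16, 0, 16, 4] -> [32, 4, 0, 0]
row 1: [32, 0, 0, 0] -> [32, 0, 0, 0]
row 2: [0, 64, 0, 32] -> [64, 32, 0, 0]
row 3: [16, 0, 4, 0] -> [16, 4, 0, 0]

Answer: 32  4  0  0
32  0  0  0
64 32  0  0
16  4  0  0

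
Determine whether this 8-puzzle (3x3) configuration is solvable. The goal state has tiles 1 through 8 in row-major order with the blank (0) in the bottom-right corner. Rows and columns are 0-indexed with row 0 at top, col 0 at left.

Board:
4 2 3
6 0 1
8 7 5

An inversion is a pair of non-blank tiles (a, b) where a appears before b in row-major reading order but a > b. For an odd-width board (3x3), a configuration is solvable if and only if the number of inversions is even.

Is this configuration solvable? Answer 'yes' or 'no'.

Inversions (pairs i<j in row-major order where tile[i] > tile[j] > 0): 10
10 is even, so the puzzle is solvable.

Answer: yes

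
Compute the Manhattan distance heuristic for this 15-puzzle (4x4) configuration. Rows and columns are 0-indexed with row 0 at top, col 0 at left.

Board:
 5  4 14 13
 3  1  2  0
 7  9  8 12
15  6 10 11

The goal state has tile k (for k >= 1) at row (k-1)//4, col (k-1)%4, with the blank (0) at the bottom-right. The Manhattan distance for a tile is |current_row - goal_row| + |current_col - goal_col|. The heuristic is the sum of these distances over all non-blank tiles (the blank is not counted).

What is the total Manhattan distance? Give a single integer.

Answer: 34

Derivation:
Tile 5: at (0,0), goal (1,0), distance |0-1|+|0-0| = 1
Tile 4: at (0,1), goal (0,3), distance |0-0|+|1-3| = 2
Tile 14: at (0,2), goal (3,1), distance |0-3|+|2-1| = 4
Tile 13: at (0,3), goal (3,0), distance |0-3|+|3-0| = 6
Tile 3: at (1,0), goal (0,2), distance |1-0|+|0-2| = 3
Tile 1: at (1,1), goal (0,0), distance |1-0|+|1-0| = 2
Tile 2: at (1,2), goal (0,1), distance |1-0|+|2-1| = 2
Tile 7: at (2,0), goal (1,2), distance |2-1|+|0-2| = 3
Tile 9: at (2,1), goal (2,0), distance |2-2|+|1-0| = 1
Tile 8: at (2,2), goal (1,3), distance |2-1|+|2-3| = 2
Tile 12: at (2,3), goal (2,3), distance |2-2|+|3-3| = 0
Tile 15: at (3,0), goal (3,2), distance |3-3|+|0-2| = 2
Tile 6: at (3,1), goal (1,1), distance |3-1|+|1-1| = 2
Tile 10: at (3,2), goal (2,1), distance |3-2|+|2-1| = 2
Tile 11: at (3,3), goal (2,2), distance |3-2|+|3-2| = 2
Sum: 1 + 2 + 4 + 6 + 3 + 2 + 2 + 3 + 1 + 2 + 0 + 2 + 2 + 2 + 2 = 34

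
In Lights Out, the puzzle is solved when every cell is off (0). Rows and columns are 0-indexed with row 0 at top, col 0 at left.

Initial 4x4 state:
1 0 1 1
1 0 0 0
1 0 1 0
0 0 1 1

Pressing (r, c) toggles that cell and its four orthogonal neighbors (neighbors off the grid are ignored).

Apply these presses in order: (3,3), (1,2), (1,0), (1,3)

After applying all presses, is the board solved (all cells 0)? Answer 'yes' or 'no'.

Answer: yes

Derivation:
After press 1 at (3,3):
1 0 1 1
1 0 0 0
1 0 1 1
0 0 0 0

After press 2 at (1,2):
1 0 0 1
1 1 1 1
1 0 0 1
0 0 0 0

After press 3 at (1,0):
0 0 0 1
0 0 1 1
0 0 0 1
0 0 0 0

After press 4 at (1,3):
0 0 0 0
0 0 0 0
0 0 0 0
0 0 0 0

Lights still on: 0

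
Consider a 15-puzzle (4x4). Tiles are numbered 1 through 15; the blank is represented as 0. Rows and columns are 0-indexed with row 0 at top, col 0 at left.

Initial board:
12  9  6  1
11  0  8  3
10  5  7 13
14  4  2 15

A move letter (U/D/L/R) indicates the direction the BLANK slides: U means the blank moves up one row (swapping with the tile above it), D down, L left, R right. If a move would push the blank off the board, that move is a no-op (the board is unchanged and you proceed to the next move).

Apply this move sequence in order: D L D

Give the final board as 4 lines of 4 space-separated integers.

After move 1 (D):
12  9  6  1
11  5  8  3
10  0  7 13
14  4  2 15

After move 2 (L):
12  9  6  1
11  5  8  3
 0 10  7 13
14  4  2 15

After move 3 (D):
12  9  6  1
11  5  8  3
14 10  7 13
 0  4  2 15

Answer: 12  9  6  1
11  5  8  3
14 10  7 13
 0  4  2 15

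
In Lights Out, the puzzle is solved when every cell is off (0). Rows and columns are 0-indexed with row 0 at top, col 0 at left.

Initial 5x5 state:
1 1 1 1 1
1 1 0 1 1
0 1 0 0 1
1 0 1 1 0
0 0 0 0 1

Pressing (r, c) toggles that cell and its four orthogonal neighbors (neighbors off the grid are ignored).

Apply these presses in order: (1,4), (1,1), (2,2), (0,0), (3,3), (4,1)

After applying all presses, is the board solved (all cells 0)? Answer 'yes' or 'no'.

Answer: no

Derivation:
After press 1 at (1,4):
1 1 1 1 0
1 1 0 0 0
0 1 0 0 0
1 0 1 1 0
0 0 0 0 1

After press 2 at (1,1):
1 0 1 1 0
0 0 1 0 0
0 0 0 0 0
1 0 1 1 0
0 0 0 0 1

After press 3 at (2,2):
1 0 1 1 0
0 0 0 0 0
0 1 1 1 0
1 0 0 1 0
0 0 0 0 1

After press 4 at (0,0):
0 1 1 1 0
1 0 0 0 0
0 1 1 1 0
1 0 0 1 0
0 0 0 0 1

After press 5 at (3,3):
0 1 1 1 0
1 0 0 0 0
0 1 1 0 0
1 0 1 0 1
0 0 0 1 1

After press 6 at (4,1):
0 1 1 1 0
1 0 0 0 0
0 1 1 0 0
1 1 1 0 1
1 1 1 1 1

Lights still on: 15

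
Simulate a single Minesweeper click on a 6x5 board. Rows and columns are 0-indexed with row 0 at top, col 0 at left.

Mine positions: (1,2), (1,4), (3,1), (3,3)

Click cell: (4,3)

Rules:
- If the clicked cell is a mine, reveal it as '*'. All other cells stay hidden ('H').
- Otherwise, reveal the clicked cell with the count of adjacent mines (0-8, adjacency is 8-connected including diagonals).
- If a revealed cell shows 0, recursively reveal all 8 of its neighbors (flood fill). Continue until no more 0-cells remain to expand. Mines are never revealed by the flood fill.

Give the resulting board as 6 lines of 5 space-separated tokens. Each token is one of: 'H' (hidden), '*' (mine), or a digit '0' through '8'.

H H H H H
H H H H H
H H H H H
H H H H H
H H H 1 H
H H H H H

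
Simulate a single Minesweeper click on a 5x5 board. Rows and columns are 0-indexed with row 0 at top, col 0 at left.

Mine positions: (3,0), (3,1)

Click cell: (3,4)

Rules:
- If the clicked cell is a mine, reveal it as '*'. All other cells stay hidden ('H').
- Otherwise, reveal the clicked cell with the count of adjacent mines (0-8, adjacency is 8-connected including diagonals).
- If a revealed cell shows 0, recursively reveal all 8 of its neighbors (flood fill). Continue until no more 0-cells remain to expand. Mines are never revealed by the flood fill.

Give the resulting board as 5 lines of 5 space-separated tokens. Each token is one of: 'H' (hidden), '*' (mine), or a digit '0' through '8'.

0 0 0 0 0
0 0 0 0 0
2 2 1 0 0
H H 1 0 0
H H 1 0 0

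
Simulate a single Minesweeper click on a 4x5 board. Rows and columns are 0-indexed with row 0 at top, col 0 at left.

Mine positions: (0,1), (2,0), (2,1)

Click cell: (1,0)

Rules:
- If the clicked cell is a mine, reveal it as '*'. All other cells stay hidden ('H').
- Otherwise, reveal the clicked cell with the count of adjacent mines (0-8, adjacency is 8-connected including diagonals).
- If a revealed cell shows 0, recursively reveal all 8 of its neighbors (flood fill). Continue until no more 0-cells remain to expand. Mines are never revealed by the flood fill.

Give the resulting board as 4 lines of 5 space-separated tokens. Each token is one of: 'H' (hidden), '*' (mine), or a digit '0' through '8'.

H H H H H
3 H H H H
H H H H H
H H H H H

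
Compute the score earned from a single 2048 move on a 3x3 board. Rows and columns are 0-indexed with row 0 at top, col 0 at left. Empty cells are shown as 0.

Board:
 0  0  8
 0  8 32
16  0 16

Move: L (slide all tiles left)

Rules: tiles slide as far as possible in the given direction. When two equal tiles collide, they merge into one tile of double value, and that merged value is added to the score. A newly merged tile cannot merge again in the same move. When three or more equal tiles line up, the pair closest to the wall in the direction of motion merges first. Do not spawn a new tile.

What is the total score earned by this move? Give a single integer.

Slide left:
row 0: [0, 0, 8] -> [8, 0, 0]  score +0 (running 0)
row 1: [0, 8, 32] -> [8, 32, 0]  score +0 (running 0)
row 2: [16, 0, 16] -> [32, 0, 0]  score +32 (running 32)
Board after move:
 8  0  0
 8 32  0
32  0  0

Answer: 32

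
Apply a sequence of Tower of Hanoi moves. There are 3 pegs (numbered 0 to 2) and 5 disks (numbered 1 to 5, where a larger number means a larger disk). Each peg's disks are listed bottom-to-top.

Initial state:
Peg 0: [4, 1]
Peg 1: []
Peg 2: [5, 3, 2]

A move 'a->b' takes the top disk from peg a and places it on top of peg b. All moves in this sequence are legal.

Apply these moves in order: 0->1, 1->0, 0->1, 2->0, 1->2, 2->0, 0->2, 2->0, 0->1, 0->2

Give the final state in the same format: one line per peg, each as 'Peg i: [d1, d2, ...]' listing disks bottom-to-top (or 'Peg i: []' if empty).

After move 1 (0->1):
Peg 0: [4]
Peg 1: [1]
Peg 2: [5, 3, 2]

After move 2 (1->0):
Peg 0: [4, 1]
Peg 1: []
Peg 2: [5, 3, 2]

After move 3 (0->1):
Peg 0: [4]
Peg 1: [1]
Peg 2: [5, 3, 2]

After move 4 (2->0):
Peg 0: [4, 2]
Peg 1: [1]
Peg 2: [5, 3]

After move 5 (1->2):
Peg 0: [4, 2]
Peg 1: []
Peg 2: [5, 3, 1]

After move 6 (2->0):
Peg 0: [4, 2, 1]
Peg 1: []
Peg 2: [5, 3]

After move 7 (0->2):
Peg 0: [4, 2]
Peg 1: []
Peg 2: [5, 3, 1]

After move 8 (2->0):
Peg 0: [4, 2, 1]
Peg 1: []
Peg 2: [5, 3]

After move 9 (0->1):
Peg 0: [4, 2]
Peg 1: [1]
Peg 2: [5, 3]

After move 10 (0->2):
Peg 0: [4]
Peg 1: [1]
Peg 2: [5, 3, 2]

Answer: Peg 0: [4]
Peg 1: [1]
Peg 2: [5, 3, 2]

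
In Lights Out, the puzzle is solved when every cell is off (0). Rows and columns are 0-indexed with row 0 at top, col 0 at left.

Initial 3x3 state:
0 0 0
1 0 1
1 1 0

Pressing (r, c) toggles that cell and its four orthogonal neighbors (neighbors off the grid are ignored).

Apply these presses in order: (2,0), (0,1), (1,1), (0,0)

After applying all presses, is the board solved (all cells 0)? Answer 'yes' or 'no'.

After press 1 at (2,0):
0 0 0
0 0 1
0 0 0

After press 2 at (0,1):
1 1 1
0 1 1
0 0 0

After press 3 at (1,1):
1 0 1
1 0 0
0 1 0

After press 4 at (0,0):
0 1 1
0 0 0
0 1 0

Lights still on: 3

Answer: no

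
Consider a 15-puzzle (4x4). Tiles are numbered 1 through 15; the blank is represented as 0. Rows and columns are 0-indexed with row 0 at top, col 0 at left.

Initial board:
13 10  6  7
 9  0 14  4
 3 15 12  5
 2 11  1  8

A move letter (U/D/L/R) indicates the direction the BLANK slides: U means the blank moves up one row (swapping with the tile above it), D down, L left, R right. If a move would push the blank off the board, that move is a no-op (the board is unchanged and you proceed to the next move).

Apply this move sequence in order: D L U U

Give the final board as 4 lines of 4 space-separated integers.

After move 1 (D):
13 10  6  7
 9 15 14  4
 3  0 12  5
 2 11  1  8

After move 2 (L):
13 10  6  7
 9 15 14  4
 0  3 12  5
 2 11  1  8

After move 3 (U):
13 10  6  7
 0 15 14  4
 9  3 12  5
 2 11  1  8

After move 4 (U):
 0 10  6  7
13 15 14  4
 9  3 12  5
 2 11  1  8

Answer:  0 10  6  7
13 15 14  4
 9  3 12  5
 2 11  1  8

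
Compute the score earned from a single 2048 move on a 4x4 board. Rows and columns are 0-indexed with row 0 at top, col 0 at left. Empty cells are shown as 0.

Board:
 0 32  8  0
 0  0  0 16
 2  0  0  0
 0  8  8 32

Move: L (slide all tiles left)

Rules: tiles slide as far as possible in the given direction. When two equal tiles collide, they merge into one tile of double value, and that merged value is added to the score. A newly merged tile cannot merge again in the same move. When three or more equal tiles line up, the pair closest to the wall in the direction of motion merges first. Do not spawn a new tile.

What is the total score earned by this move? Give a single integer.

Slide left:
row 0: [0, 32, 8, 0] -> [32, 8, 0, 0]  score +0 (running 0)
row 1: [0, 0, 0, 16] -> [16, 0, 0, 0]  score +0 (running 0)
row 2: [2, 0, 0, 0] -> [2, 0, 0, 0]  score +0 (running 0)
row 3: [0, 8, 8, 32] -> [16, 32, 0, 0]  score +16 (running 16)
Board after move:
32  8  0  0
16  0  0  0
 2  0  0  0
16 32  0  0

Answer: 16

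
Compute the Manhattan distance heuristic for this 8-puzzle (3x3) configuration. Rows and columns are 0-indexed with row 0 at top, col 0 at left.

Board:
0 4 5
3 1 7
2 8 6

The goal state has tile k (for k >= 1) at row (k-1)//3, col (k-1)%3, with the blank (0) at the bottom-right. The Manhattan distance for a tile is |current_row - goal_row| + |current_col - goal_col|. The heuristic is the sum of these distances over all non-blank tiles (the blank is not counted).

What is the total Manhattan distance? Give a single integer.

Tile 4: (0,1)->(1,0) = 2
Tile 5: (0,2)->(1,1) = 2
Tile 3: (1,0)->(0,2) = 3
Tile 1: (1,1)->(0,0) = 2
Tile 7: (1,2)->(2,0) = 3
Tile 2: (2,0)->(0,1) = 3
Tile 8: (2,1)->(2,1) = 0
Tile 6: (2,2)->(1,2) = 1
Sum: 2 + 2 + 3 + 2 + 3 + 3 + 0 + 1 = 16

Answer: 16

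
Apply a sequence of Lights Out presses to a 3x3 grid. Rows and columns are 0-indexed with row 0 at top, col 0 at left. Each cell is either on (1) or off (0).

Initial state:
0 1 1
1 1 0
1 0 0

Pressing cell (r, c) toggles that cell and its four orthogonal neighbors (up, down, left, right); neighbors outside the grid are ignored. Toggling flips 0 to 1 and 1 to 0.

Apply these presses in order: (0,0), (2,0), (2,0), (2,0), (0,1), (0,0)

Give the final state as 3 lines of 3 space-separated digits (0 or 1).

After press 1 at (0,0):
1 0 1
0 1 0
1 0 0

After press 2 at (2,0):
1 0 1
1 1 0
0 1 0

After press 3 at (2,0):
1 0 1
0 1 0
1 0 0

After press 4 at (2,0):
1 0 1
1 1 0
0 1 0

After press 5 at (0,1):
0 1 0
1 0 0
0 1 0

After press 6 at (0,0):
1 0 0
0 0 0
0 1 0

Answer: 1 0 0
0 0 0
0 1 0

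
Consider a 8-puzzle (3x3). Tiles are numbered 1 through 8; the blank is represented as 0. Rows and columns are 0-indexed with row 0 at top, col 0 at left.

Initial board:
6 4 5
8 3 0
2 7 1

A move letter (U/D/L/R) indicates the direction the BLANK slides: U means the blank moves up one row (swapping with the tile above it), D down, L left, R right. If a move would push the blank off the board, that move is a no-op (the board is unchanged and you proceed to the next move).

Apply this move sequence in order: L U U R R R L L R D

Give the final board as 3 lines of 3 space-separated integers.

After move 1 (L):
6 4 5
8 0 3
2 7 1

After move 2 (U):
6 0 5
8 4 3
2 7 1

After move 3 (U):
6 0 5
8 4 3
2 7 1

After move 4 (R):
6 5 0
8 4 3
2 7 1

After move 5 (R):
6 5 0
8 4 3
2 7 1

After move 6 (R):
6 5 0
8 4 3
2 7 1

After move 7 (L):
6 0 5
8 4 3
2 7 1

After move 8 (L):
0 6 5
8 4 3
2 7 1

After move 9 (R):
6 0 5
8 4 3
2 7 1

After move 10 (D):
6 4 5
8 0 3
2 7 1

Answer: 6 4 5
8 0 3
2 7 1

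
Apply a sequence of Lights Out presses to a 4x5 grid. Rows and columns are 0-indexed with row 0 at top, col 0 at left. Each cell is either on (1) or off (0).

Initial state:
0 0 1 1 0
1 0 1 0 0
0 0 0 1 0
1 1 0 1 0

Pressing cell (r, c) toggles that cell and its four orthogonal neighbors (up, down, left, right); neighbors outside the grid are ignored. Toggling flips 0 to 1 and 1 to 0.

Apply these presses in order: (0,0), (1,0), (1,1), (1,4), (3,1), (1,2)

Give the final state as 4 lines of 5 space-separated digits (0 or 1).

Answer: 0 0 0 1 1
0 1 1 0 1
1 0 1 1 1
0 0 1 1 0

Derivation:
After press 1 at (0,0):
1 1 1 1 0
0 0 1 0 0
0 0 0 1 0
1 1 0 1 0

After press 2 at (1,0):
0 1 1 1 0
1 1 1 0 0
1 0 0 1 0
1 1 0 1 0

After press 3 at (1,1):
0 0 1 1 0
0 0 0 0 0
1 1 0 1 0
1 1 0 1 0

After press 4 at (1,4):
0 0 1 1 1
0 0 0 1 1
1 1 0 1 1
1 1 0 1 0

After press 5 at (3,1):
0 0 1 1 1
0 0 0 1 1
1 0 0 1 1
0 0 1 1 0

After press 6 at (1,2):
0 0 0 1 1
0 1 1 0 1
1 0 1 1 1
0 0 1 1 0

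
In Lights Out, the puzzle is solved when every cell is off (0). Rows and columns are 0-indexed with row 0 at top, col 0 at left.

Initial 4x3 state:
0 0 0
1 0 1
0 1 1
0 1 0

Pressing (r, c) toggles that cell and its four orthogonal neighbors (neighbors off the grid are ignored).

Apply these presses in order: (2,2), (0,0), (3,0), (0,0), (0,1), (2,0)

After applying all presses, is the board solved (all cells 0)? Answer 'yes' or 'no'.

Answer: no

Derivation:
After press 1 at (2,2):
0 0 0
1 0 0
0 0 0
0 1 1

After press 2 at (0,0):
1 1 0
0 0 0
0 0 0
0 1 1

After press 3 at (3,0):
1 1 0
0 0 0
1 0 0
1 0 1

After press 4 at (0,0):
0 0 0
1 0 0
1 0 0
1 0 1

After press 5 at (0,1):
1 1 1
1 1 0
1 0 0
1 0 1

After press 6 at (2,0):
1 1 1
0 1 0
0 1 0
0 0 1

Lights still on: 6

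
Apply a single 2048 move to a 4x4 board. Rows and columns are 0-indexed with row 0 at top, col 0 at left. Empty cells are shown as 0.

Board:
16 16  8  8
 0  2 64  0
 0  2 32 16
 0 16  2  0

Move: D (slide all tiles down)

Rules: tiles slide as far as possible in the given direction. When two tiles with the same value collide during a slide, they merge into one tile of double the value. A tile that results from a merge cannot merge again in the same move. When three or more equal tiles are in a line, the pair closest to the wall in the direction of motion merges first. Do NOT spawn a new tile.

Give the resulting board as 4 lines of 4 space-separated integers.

Answer:  0  0  8  0
 0 16 64  0
 0  4 32  8
16 16  2 16

Derivation:
Slide down:
col 0: [16, 0, 0, 0] -> [0, 0, 0, 16]
col 1: [16, 2, 2, 16] -> [0, 16, 4, 16]
col 2: [8, 64, 32, 2] -> [8, 64, 32, 2]
col 3: [8, 0, 16, 0] -> [0, 0, 8, 16]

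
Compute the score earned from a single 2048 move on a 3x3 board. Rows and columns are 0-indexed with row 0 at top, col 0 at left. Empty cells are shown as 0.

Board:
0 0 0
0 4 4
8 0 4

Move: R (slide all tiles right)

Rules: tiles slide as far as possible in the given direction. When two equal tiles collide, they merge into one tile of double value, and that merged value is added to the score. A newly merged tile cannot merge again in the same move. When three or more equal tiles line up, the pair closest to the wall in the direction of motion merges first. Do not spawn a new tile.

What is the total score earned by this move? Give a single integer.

Answer: 8

Derivation:
Slide right:
row 0: [0, 0, 0] -> [0, 0, 0]  score +0 (running 0)
row 1: [0, 4, 4] -> [0, 0, 8]  score +8 (running 8)
row 2: [8, 0, 4] -> [0, 8, 4]  score +0 (running 8)
Board after move:
0 0 0
0 0 8
0 8 4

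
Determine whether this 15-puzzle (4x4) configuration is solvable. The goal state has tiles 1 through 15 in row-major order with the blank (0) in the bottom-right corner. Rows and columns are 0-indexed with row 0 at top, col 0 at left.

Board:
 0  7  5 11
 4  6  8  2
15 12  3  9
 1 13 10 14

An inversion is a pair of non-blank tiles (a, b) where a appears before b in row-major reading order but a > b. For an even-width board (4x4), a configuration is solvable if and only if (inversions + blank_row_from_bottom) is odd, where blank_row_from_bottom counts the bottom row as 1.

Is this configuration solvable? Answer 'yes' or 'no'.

Answer: no

Derivation:
Inversions: 42
Blank is in row 0 (0-indexed from top), which is row 4 counting from the bottom (bottom = 1).
42 + 4 = 46, which is even, so the puzzle is not solvable.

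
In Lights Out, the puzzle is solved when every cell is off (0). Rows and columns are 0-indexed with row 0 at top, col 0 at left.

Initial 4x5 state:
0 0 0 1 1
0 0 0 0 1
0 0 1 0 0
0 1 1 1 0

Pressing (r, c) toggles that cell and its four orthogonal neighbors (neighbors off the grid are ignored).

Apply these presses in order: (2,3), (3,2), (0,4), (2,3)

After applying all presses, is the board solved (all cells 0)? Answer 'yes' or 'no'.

After press 1 at (2,3):
0 0 0 1 1
0 0 0 1 1
0 0 0 1 1
0 1 1 0 0

After press 2 at (3,2):
0 0 0 1 1
0 0 0 1 1
0 0 1 1 1
0 0 0 1 0

After press 3 at (0,4):
0 0 0 0 0
0 0 0 1 0
0 0 1 1 1
0 0 0 1 0

After press 4 at (2,3):
0 0 0 0 0
0 0 0 0 0
0 0 0 0 0
0 0 0 0 0

Lights still on: 0

Answer: yes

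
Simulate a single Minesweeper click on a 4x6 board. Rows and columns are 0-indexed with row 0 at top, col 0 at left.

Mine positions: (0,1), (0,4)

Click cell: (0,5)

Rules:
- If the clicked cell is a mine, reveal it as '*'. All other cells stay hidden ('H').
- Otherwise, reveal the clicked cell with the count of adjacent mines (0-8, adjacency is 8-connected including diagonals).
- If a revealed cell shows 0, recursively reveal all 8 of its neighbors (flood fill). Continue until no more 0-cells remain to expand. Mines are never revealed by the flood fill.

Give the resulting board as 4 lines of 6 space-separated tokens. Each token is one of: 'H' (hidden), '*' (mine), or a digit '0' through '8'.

H H H H H 1
H H H H H H
H H H H H H
H H H H H H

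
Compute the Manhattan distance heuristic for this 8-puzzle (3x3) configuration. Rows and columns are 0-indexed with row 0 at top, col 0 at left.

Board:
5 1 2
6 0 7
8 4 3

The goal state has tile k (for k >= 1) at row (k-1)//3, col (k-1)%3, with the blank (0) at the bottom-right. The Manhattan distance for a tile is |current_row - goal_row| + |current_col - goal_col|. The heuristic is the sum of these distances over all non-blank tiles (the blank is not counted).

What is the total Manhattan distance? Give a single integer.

Answer: 14

Derivation:
Tile 5: (0,0)->(1,1) = 2
Tile 1: (0,1)->(0,0) = 1
Tile 2: (0,2)->(0,1) = 1
Tile 6: (1,0)->(1,2) = 2
Tile 7: (1,2)->(2,0) = 3
Tile 8: (2,0)->(2,1) = 1
Tile 4: (2,1)->(1,0) = 2
Tile 3: (2,2)->(0,2) = 2
Sum: 2 + 1 + 1 + 2 + 3 + 1 + 2 + 2 = 14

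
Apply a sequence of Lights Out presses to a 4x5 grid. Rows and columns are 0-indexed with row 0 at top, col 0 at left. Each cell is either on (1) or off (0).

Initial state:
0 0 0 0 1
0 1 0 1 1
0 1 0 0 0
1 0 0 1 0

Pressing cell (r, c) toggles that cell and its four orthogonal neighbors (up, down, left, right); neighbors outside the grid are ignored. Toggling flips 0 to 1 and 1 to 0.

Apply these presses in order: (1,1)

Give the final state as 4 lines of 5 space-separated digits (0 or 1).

Answer: 0 1 0 0 1
1 0 1 1 1
0 0 0 0 0
1 0 0 1 0

Derivation:
After press 1 at (1,1):
0 1 0 0 1
1 0 1 1 1
0 0 0 0 0
1 0 0 1 0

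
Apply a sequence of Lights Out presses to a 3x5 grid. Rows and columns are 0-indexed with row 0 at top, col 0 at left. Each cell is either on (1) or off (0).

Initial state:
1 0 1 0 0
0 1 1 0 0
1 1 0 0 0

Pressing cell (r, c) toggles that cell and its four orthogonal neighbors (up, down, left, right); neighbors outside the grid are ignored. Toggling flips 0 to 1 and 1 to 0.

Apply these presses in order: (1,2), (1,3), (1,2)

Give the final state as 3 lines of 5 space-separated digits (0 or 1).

Answer: 1 0 1 1 0
0 1 0 1 1
1 1 0 1 0

Derivation:
After press 1 at (1,2):
1 0 0 0 0
0 0 0 1 0
1 1 1 0 0

After press 2 at (1,3):
1 0 0 1 0
0 0 1 0 1
1 1 1 1 0

After press 3 at (1,2):
1 0 1 1 0
0 1 0 1 1
1 1 0 1 0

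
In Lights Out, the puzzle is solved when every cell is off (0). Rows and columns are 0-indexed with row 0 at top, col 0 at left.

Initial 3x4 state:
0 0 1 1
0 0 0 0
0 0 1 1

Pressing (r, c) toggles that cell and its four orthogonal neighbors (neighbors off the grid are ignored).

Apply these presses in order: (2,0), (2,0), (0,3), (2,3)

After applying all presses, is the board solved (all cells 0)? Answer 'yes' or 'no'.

After press 1 at (2,0):
0 0 1 1
1 0 0 0
1 1 1 1

After press 2 at (2,0):
0 0 1 1
0 0 0 0
0 0 1 1

After press 3 at (0,3):
0 0 0 0
0 0 0 1
0 0 1 1

After press 4 at (2,3):
0 0 0 0
0 0 0 0
0 0 0 0

Lights still on: 0

Answer: yes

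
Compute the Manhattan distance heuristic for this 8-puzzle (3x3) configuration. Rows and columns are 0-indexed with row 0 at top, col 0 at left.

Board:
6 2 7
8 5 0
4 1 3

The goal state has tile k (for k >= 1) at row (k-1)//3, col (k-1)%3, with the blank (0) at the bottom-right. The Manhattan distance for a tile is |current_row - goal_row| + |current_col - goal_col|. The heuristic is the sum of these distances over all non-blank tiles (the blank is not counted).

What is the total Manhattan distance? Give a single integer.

Answer: 15

Derivation:
Tile 6: (0,0)->(1,2) = 3
Tile 2: (0,1)->(0,1) = 0
Tile 7: (0,2)->(2,0) = 4
Tile 8: (1,0)->(2,1) = 2
Tile 5: (1,1)->(1,1) = 0
Tile 4: (2,0)->(1,0) = 1
Tile 1: (2,1)->(0,0) = 3
Tile 3: (2,2)->(0,2) = 2
Sum: 3 + 0 + 4 + 2 + 0 + 1 + 3 + 2 = 15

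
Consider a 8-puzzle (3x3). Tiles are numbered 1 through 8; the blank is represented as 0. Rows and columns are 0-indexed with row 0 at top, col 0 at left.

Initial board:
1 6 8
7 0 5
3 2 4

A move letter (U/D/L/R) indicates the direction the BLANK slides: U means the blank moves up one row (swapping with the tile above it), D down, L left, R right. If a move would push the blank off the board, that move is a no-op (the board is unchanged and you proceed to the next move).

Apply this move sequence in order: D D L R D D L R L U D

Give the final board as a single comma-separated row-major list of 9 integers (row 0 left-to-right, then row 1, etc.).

After move 1 (D):
1 6 8
7 2 5
3 0 4

After move 2 (D):
1 6 8
7 2 5
3 0 4

After move 3 (L):
1 6 8
7 2 5
0 3 4

After move 4 (R):
1 6 8
7 2 5
3 0 4

After move 5 (D):
1 6 8
7 2 5
3 0 4

After move 6 (D):
1 6 8
7 2 5
3 0 4

After move 7 (L):
1 6 8
7 2 5
0 3 4

After move 8 (R):
1 6 8
7 2 5
3 0 4

After move 9 (L):
1 6 8
7 2 5
0 3 4

After move 10 (U):
1 6 8
0 2 5
7 3 4

After move 11 (D):
1 6 8
7 2 5
0 3 4

Answer: 1, 6, 8, 7, 2, 5, 0, 3, 4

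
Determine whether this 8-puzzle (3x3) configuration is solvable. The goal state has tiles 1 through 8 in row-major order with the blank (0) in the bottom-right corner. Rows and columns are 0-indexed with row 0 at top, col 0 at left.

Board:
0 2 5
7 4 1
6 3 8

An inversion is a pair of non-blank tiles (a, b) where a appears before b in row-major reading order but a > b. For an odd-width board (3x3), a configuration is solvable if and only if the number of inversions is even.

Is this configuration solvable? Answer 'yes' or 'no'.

Inversions (pairs i<j in row-major order where tile[i] > tile[j] > 0): 11
11 is odd, so the puzzle is not solvable.

Answer: no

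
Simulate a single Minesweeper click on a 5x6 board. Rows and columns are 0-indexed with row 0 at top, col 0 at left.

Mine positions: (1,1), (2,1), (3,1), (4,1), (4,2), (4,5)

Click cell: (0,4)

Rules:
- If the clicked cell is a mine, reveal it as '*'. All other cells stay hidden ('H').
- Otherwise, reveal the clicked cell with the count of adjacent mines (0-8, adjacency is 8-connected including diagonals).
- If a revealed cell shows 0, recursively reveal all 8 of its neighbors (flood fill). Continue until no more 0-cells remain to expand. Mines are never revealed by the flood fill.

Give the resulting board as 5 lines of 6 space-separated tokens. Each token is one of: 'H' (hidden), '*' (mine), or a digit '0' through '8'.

H H 1 0 0 0
H H 2 0 0 0
H H 3 0 0 0
H H 4 1 1 1
H H H H H H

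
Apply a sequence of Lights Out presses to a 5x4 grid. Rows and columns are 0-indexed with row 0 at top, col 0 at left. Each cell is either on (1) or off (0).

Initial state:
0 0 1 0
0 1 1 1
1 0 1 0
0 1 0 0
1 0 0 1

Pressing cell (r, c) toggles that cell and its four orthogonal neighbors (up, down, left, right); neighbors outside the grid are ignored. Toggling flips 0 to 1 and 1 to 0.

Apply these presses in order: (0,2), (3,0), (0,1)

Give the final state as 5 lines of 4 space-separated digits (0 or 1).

After press 1 at (0,2):
0 1 0 1
0 1 0 1
1 0 1 0
0 1 0 0
1 0 0 1

After press 2 at (3,0):
0 1 0 1
0 1 0 1
0 0 1 0
1 0 0 0
0 0 0 1

After press 3 at (0,1):
1 0 1 1
0 0 0 1
0 0 1 0
1 0 0 0
0 0 0 1

Answer: 1 0 1 1
0 0 0 1
0 0 1 0
1 0 0 0
0 0 0 1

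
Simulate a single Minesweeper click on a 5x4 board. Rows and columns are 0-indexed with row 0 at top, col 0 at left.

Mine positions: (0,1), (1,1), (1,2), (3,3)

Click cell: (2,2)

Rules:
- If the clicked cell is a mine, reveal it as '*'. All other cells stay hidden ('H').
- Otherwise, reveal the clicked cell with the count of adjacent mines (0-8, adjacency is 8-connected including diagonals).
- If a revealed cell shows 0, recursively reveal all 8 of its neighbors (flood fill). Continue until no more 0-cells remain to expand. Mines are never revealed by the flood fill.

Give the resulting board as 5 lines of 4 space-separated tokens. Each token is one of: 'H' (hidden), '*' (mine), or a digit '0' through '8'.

H H H H
H H H H
H H 3 H
H H H H
H H H H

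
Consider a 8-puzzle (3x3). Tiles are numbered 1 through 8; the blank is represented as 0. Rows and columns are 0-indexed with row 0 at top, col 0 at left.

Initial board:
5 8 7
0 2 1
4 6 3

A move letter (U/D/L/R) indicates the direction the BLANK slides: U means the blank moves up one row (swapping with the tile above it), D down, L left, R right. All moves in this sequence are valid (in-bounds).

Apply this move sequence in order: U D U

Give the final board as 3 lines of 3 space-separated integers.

After move 1 (U):
0 8 7
5 2 1
4 6 3

After move 2 (D):
5 8 7
0 2 1
4 6 3

After move 3 (U):
0 8 7
5 2 1
4 6 3

Answer: 0 8 7
5 2 1
4 6 3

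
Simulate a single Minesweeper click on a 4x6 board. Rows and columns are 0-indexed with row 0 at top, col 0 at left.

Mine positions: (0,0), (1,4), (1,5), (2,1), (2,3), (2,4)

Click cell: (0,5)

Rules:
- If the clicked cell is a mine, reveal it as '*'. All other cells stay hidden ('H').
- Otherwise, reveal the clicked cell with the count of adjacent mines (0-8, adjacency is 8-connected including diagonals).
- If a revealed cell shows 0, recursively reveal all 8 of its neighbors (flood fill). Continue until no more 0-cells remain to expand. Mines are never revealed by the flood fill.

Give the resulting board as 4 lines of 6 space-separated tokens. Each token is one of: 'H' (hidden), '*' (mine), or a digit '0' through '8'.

H H H H H 2
H H H H H H
H H H H H H
H H H H H H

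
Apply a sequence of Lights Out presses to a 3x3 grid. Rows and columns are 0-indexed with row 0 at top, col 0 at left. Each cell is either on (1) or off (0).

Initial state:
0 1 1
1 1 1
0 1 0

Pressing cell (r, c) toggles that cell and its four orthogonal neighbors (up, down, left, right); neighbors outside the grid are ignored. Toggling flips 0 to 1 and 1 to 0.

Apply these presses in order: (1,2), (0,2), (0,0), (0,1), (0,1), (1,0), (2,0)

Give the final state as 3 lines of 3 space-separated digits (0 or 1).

Answer: 0 1 1
0 1 1
0 0 1

Derivation:
After press 1 at (1,2):
0 1 0
1 0 0
0 1 1

After press 2 at (0,2):
0 0 1
1 0 1
0 1 1

After press 3 at (0,0):
1 1 1
0 0 1
0 1 1

After press 4 at (0,1):
0 0 0
0 1 1
0 1 1

After press 5 at (0,1):
1 1 1
0 0 1
0 1 1

After press 6 at (1,0):
0 1 1
1 1 1
1 1 1

After press 7 at (2,0):
0 1 1
0 1 1
0 0 1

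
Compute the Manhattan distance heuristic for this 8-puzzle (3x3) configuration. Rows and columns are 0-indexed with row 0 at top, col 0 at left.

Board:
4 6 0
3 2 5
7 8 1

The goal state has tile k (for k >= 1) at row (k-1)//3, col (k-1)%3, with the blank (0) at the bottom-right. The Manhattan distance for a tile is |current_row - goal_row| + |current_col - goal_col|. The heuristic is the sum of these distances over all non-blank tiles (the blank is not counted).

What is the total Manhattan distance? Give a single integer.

Tile 4: (0,0)->(1,0) = 1
Tile 6: (0,1)->(1,2) = 2
Tile 3: (1,0)->(0,2) = 3
Tile 2: (1,1)->(0,1) = 1
Tile 5: (1,2)->(1,1) = 1
Tile 7: (2,0)->(2,0) = 0
Tile 8: (2,1)->(2,1) = 0
Tile 1: (2,2)->(0,0) = 4
Sum: 1 + 2 + 3 + 1 + 1 + 0 + 0 + 4 = 12

Answer: 12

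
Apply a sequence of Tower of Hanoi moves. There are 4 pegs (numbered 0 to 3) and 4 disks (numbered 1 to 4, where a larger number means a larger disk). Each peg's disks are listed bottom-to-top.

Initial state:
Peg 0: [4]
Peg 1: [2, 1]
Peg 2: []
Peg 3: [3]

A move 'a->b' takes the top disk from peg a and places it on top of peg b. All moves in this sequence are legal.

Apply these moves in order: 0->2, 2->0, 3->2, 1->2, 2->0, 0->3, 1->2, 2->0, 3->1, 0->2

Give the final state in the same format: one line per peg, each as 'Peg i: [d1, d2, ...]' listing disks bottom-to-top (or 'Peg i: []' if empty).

Answer: Peg 0: [4]
Peg 1: [1]
Peg 2: [3, 2]
Peg 3: []

Derivation:
After move 1 (0->2):
Peg 0: []
Peg 1: [2, 1]
Peg 2: [4]
Peg 3: [3]

After move 2 (2->0):
Peg 0: [4]
Peg 1: [2, 1]
Peg 2: []
Peg 3: [3]

After move 3 (3->2):
Peg 0: [4]
Peg 1: [2, 1]
Peg 2: [3]
Peg 3: []

After move 4 (1->2):
Peg 0: [4]
Peg 1: [2]
Peg 2: [3, 1]
Peg 3: []

After move 5 (2->0):
Peg 0: [4, 1]
Peg 1: [2]
Peg 2: [3]
Peg 3: []

After move 6 (0->3):
Peg 0: [4]
Peg 1: [2]
Peg 2: [3]
Peg 3: [1]

After move 7 (1->2):
Peg 0: [4]
Peg 1: []
Peg 2: [3, 2]
Peg 3: [1]

After move 8 (2->0):
Peg 0: [4, 2]
Peg 1: []
Peg 2: [3]
Peg 3: [1]

After move 9 (3->1):
Peg 0: [4, 2]
Peg 1: [1]
Peg 2: [3]
Peg 3: []

After move 10 (0->2):
Peg 0: [4]
Peg 1: [1]
Peg 2: [3, 2]
Peg 3: []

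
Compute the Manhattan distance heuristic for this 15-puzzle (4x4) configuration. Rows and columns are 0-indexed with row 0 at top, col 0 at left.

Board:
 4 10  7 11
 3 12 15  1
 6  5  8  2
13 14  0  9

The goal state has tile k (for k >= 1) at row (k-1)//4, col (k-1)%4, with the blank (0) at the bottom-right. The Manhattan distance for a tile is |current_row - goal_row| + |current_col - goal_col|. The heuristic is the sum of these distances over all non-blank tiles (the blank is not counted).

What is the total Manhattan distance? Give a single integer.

Tile 4: (0,0)->(0,3) = 3
Tile 10: (0,1)->(2,1) = 2
Tile 7: (0,2)->(1,2) = 1
Tile 11: (0,3)->(2,2) = 3
Tile 3: (1,0)->(0,2) = 3
Tile 12: (1,1)->(2,3) = 3
Tile 15: (1,2)->(3,2) = 2
Tile 1: (1,3)->(0,0) = 4
Tile 6: (2,0)->(1,1) = 2
Tile 5: (2,1)->(1,0) = 2
Tile 8: (2,2)->(1,3) = 2
Tile 2: (2,3)->(0,1) = 4
Tile 13: (3,0)->(3,0) = 0
Tile 14: (3,1)->(3,1) = 0
Tile 9: (3,3)->(2,0) = 4
Sum: 3 + 2 + 1 + 3 + 3 + 3 + 2 + 4 + 2 + 2 + 2 + 4 + 0 + 0 + 4 = 35

Answer: 35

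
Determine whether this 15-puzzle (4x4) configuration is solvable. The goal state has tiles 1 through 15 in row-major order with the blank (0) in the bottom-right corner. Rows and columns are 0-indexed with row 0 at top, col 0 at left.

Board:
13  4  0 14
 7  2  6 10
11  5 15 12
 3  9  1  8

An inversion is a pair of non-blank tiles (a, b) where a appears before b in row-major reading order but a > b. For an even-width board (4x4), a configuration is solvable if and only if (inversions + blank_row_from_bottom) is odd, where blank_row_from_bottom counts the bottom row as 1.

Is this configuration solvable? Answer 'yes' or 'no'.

Inversions: 59
Blank is in row 0 (0-indexed from top), which is row 4 counting from the bottom (bottom = 1).
59 + 4 = 63, which is odd, so the puzzle is solvable.

Answer: yes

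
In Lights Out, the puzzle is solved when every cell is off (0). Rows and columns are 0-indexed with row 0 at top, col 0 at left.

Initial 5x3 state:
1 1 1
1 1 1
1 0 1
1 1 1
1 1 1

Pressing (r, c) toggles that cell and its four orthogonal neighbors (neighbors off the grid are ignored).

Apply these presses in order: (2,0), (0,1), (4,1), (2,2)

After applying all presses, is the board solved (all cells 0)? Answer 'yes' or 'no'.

Answer: yes

Derivation:
After press 1 at (2,0):
1 1 1
0 1 1
0 1 1
0 1 1
1 1 1

After press 2 at (0,1):
0 0 0
0 0 1
0 1 1
0 1 1
1 1 1

After press 3 at (4,1):
0 0 0
0 0 1
0 1 1
0 0 1
0 0 0

After press 4 at (2,2):
0 0 0
0 0 0
0 0 0
0 0 0
0 0 0

Lights still on: 0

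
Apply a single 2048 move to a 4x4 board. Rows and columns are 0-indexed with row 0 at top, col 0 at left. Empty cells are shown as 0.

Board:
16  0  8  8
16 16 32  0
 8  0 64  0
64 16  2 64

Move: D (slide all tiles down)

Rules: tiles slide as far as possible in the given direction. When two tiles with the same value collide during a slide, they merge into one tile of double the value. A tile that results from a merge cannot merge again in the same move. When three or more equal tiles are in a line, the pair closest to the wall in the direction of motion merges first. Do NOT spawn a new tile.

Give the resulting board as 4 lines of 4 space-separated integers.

Slide down:
col 0: [16, 16, 8, 64] -> [0, 32, 8, 64]
col 1: [0, 16, 0, 16] -> [0, 0, 0, 32]
col 2: [8, 32, 64, 2] -> [8, 32, 64, 2]
col 3: [8, 0, 0, 64] -> [0, 0, 8, 64]

Answer:  0  0  8  0
32  0 32  0
 8  0 64  8
64 32  2 64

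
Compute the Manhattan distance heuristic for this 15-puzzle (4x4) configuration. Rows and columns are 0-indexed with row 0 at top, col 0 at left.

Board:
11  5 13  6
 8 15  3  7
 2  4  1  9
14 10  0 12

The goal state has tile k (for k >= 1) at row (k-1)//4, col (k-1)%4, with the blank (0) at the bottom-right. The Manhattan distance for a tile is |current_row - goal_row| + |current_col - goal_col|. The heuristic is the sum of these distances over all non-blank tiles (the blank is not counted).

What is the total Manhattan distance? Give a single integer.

Tile 11: at (0,0), goal (2,2), distance |0-2|+|0-2| = 4
Tile 5: at (0,1), goal (1,0), distance |0-1|+|1-0| = 2
Tile 13: at (0,2), goal (3,0), distance |0-3|+|2-0| = 5
Tile 6: at (0,3), goal (1,1), distance |0-1|+|3-1| = 3
Tile 8: at (1,0), goal (1,3), distance |1-1|+|0-3| = 3
Tile 15: at (1,1), goal (3,2), distance |1-3|+|1-2| = 3
Tile 3: at (1,2), goal (0,2), distance |1-0|+|2-2| = 1
Tile 7: at (1,3), goal (1,2), distance |1-1|+|3-2| = 1
Tile 2: at (2,0), goal (0,1), distance |2-0|+|0-1| = 3
Tile 4: at (2,1), goal (0,3), distance |2-0|+|1-3| = 4
Tile 1: at (2,2), goal (0,0), distance |2-0|+|2-0| = 4
Tile 9: at (2,3), goal (2,0), distance |2-2|+|3-0| = 3
Tile 14: at (3,0), goal (3,1), distance |3-3|+|0-1| = 1
Tile 10: at (3,1), goal (2,1), distance |3-2|+|1-1| = 1
Tile 12: at (3,3), goal (2,3), distance |3-2|+|3-3| = 1
Sum: 4 + 2 + 5 + 3 + 3 + 3 + 1 + 1 + 3 + 4 + 4 + 3 + 1 + 1 + 1 = 39

Answer: 39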